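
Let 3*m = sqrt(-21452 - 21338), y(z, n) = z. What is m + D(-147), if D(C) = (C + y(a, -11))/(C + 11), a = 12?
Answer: 135/136 + I*sqrt(42790)/3 ≈ 0.99265 + 68.953*I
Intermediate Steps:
D(C) = (12 + C)/(11 + C) (D(C) = (C + 12)/(C + 11) = (12 + C)/(11 + C))
m = I*sqrt(42790)/3 (m = sqrt(-21452 - 21338)/3 = sqrt(-42790)/3 = (I*sqrt(42790))/3 = I*sqrt(42790)/3 ≈ 68.953*I)
m + D(-147) = I*sqrt(42790)/3 + (12 - 147)/(11 - 147) = I*sqrt(42790)/3 - 135/(-136) = I*sqrt(42790)/3 - 1/136*(-135) = I*sqrt(42790)/3 + 135/136 = 135/136 + I*sqrt(42790)/3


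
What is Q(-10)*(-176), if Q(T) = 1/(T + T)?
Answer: 44/5 ≈ 8.8000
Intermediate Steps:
Q(T) = 1/(2*T)
Q(-10)*(-176) = ((½)/(-10))*(-176) = ((½)*(-⅒))*(-176) = -1/20*(-176) = 44/5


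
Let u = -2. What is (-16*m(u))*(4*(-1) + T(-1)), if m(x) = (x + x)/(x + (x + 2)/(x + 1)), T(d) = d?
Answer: 160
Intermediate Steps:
m(x) = 2*x/(x + (2 + x)/(1 + x)) (m(x) = (2*x)/(x + (2 + x)/(1 + x)) = 2*x/(x + (2 + x)/(1 + x)))
(-16*m(u))*(4*(-1) + T(-1)) = (-32*(-2)*(1 - 2)/(2 + (-2)² + 2*(-2)))*(4*(-1) - 1) = (-32*(-2)*(-1)/(2 + 4 - 4))*(-4 - 1) = -32*(-2)*(-1)/2*(-5) = -16*2*(-5) = -32*(-5) = 160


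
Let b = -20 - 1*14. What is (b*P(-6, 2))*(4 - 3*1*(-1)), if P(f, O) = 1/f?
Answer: 119/3 ≈ 39.667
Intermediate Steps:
b = -34 (b = -20 - 14 = -34)
(b*P(-6, 2))*(4 - 3*1*(-1)) = (-34/(-6))*(4 - 3*1*(-1)) = (-34*(-⅙))*(4 - 3*(-1)) = 17*(4 + 3)/3 = (17/3)*7 = 119/3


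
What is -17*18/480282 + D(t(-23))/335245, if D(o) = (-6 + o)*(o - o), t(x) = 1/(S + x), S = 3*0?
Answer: -51/80047 ≈ -0.00063713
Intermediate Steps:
S = 0
t(x) = 1/x (t(x) = 1/(0 + x) = 1/x)
D(o) = 0 (D(o) = (-6 + o)*0 = 0)
-17*18/480282 + D(t(-23))/335245 = -17*18/480282 + 0/335245 = -306*1/480282 + 0*(1/335245) = -51/80047 + 0 = -51/80047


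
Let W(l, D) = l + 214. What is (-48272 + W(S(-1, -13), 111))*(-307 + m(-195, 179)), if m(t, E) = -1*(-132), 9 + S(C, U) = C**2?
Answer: 8411550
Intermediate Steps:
S(C, U) = -9 + C**2
W(l, D) = 214 + l
m(t, E) = 132
(-48272 + W(S(-1, -13), 111))*(-307 + m(-195, 179)) = (-48272 + (214 + (-9 + (-1)**2)))*(-307 + 132) = (-48272 + (214 + (-9 + 1)))*(-175) = (-48272 + (214 - 8))*(-175) = (-48272 + 206)*(-175) = -48066*(-175) = 8411550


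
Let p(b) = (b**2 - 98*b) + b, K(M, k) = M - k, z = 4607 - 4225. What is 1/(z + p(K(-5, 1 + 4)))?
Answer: 1/1452 ≈ 0.00068871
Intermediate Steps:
z = 382
p(b) = b**2 - 97*b
1/(z + p(K(-5, 1 + 4))) = 1/(382 + (-5 - (1 + 4))*(-97 + (-5 - (1 + 4)))) = 1/(382 + (-5 - 1*5)*(-97 + (-5 - 1*5))) = 1/(382 + (-5 - 5)*(-97 + (-5 - 5))) = 1/(382 - 10*(-97 - 10)) = 1/(382 - 10*(-107)) = 1/(382 + 1070) = 1/1452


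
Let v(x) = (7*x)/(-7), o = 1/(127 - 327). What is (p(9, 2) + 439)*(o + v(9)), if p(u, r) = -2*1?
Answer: -787037/200 ≈ -3935.2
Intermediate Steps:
p(u, r) = -2
o = -1/200 (o = 1/(-200) = -1/200 ≈ -0.0050000)
v(x) = -x (v(x) = (7*x)*(-⅐) = -x)
(p(9, 2) + 439)*(o + v(9)) = (-2 + 439)*(-1/200 - 1*9) = 437*(-1/200 - 9) = 437*(-1801/200) = -787037/200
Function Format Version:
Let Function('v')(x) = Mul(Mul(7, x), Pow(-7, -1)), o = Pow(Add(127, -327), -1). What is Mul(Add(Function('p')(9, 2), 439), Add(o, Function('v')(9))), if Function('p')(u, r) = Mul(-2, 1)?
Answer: Rational(-787037, 200) ≈ -3935.2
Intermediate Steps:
Function('p')(u, r) = -2
o = Rational(-1, 200) (o = Pow(-200, -1) = Rational(-1, 200) ≈ -0.0050000)
Function('v')(x) = Mul(-1, x) (Function('v')(x) = Mul(Mul(7, x), Rational(-1, 7)) = Mul(-1, x))
Mul(Add(Function('p')(9, 2), 439), Add(o, Function('v')(9))) = Mul(Add(-2, 439), Add(Rational(-1, 200), Mul(-1, 9))) = Mul(437, Add(Rational(-1, 200), -9)) = Mul(437, Rational(-1801, 200)) = Rational(-787037, 200)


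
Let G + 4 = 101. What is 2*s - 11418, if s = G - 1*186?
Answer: -11596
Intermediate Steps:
G = 97 (G = -4 + 101 = 97)
s = -89 (s = 97 - 1*186 = 97 - 186 = -89)
2*s - 11418 = 2*(-89) - 11418 = -178 - 11418 = -11596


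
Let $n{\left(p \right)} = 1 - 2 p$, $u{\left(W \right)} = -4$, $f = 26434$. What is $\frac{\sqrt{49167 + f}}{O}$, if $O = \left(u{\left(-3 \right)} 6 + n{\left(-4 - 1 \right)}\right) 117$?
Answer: $- \frac{\sqrt{75601}}{1521} \approx -0.18077$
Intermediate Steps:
$O = -1521$ ($O = \left(\left(-4\right) 6 - \left(-1 + 2 \left(-4 - 1\right)\right)\right) 117 = \left(-24 + \left(1 - -10\right)\right) 117 = \left(-24 + \left(1 + 10\right)\right) 117 = \left(-24 + 11\right) 117 = \left(-13\right) 117 = -1521$)
$\frac{\sqrt{49167 + f}}{O} = \frac{\sqrt{49167 + 26434}}{-1521} = \sqrt{75601} \left(- \frac{1}{1521}\right) = - \frac{\sqrt{75601}}{1521}$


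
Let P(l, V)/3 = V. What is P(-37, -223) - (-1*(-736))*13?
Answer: -10237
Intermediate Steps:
P(l, V) = 3*V
P(-37, -223) - (-1*(-736))*13 = 3*(-223) - (-1*(-736))*13 = -669 - 736*13 = -669 - 1*9568 = -669 - 9568 = -10237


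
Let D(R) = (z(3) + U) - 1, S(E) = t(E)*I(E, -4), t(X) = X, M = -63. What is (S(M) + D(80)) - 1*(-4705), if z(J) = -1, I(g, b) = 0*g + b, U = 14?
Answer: 4969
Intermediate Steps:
I(g, b) = b (I(g, b) = 0 + b = b)
S(E) = -4*E (S(E) = E*(-4) = -4*E)
D(R) = 12 (D(R) = (-1 + 14) - 1 = 13 - 1 = 12)
(S(M) + D(80)) - 1*(-4705) = (-4*(-63) + 12) - 1*(-4705) = (252 + 12) + 4705 = 264 + 4705 = 4969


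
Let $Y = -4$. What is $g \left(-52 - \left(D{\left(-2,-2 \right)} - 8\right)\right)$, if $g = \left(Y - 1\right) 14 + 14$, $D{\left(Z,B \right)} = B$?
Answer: $2352$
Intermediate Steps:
$g = -56$ ($g = \left(-4 - 1\right) 14 + 14 = \left(-5\right) 14 + 14 = -70 + 14 = -56$)
$g \left(-52 - \left(D{\left(-2,-2 \right)} - 8\right)\right) = - 56 \left(-52 - \left(-2 - 8\right)\right) = - 56 \left(-52 - -10\right) = - 56 \left(-52 + 10\right) = \left(-56\right) \left(-42\right) = 2352$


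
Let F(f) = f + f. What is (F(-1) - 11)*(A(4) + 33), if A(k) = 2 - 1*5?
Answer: -390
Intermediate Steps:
F(f) = 2*f
A(k) = -3 (A(k) = 2 - 5 = -3)
(F(-1) - 11)*(A(4) + 33) = (2*(-1) - 11)*(-3 + 33) = (-2 - 11)*30 = -13*30 = -390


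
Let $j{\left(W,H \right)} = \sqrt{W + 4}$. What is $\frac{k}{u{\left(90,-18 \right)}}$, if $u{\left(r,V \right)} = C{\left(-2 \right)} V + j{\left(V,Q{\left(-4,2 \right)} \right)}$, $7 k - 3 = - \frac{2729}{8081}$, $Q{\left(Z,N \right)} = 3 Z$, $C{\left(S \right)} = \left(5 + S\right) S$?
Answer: $\frac{1161756}{330294713} - \frac{10757 i \sqrt{14}}{330294713} \approx 0.0035173 - 0.00012186 i$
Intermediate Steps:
$C{\left(S \right)} = S \left(5 + S\right)$
$j{\left(W,H \right)} = \sqrt{4 + W}$
$k = \frac{21514}{56567}$ ($k = \frac{3}{7} + \frac{\left(-2729\right) \frac{1}{8081}}{7} = \frac{3}{7} + \frac{1}{7} \left(- \frac{2729}{8081}\right) = \frac{3}{7} - \frac{2729}{56567} = \frac{21514}{56567} \approx 0.38033$)
$u{\left(r,V \right)} = \sqrt{4 + V} - 6 V$ ($u{\left(r,V \right)} = - 2 \left(5 - 2\right) V + \sqrt{4 + V} = \left(-2\right) 3 V + \sqrt{4 + V} = - 6 V + \sqrt{4 + V} = \sqrt{4 + V} - 6 V$)
$\frac{k}{u{\left(90,-18 \right)}} = \frac{21514}{56567 \left(\sqrt{4 - 18} - -108\right)} = \frac{21514}{56567 \left(\sqrt{-14} + 108\right)} = \frac{21514}{56567 \left(i \sqrt{14} + 108\right)} = \frac{21514}{56567 \left(108 + i \sqrt{14}\right)}$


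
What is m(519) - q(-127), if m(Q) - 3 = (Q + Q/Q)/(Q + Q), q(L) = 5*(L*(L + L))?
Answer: -83707693/519 ≈ -1.6129e+5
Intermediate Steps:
q(L) = 10*L² (q(L) = 5*(L*(2*L)) = 5*(2*L²) = 10*L²)
m(Q) = 3 + (1 + Q)/(2*Q) (m(Q) = 3 + (Q + Q/Q)/(Q + Q) = 3 + (Q + 1)/((2*Q)) = 3 + (1 + Q)*(1/(2*Q)) = 3 + (1 + Q)/(2*Q))
m(519) - q(-127) = (½)*(1 + 7*519)/519 - 10*(-127)² = (½)*(1/519)*(1 + 3633) - 10*16129 = (½)*(1/519)*3634 - 1*161290 = 1817/519 - 161290 = -83707693/519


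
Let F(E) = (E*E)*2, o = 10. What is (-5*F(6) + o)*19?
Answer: -6650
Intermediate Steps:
F(E) = 2*E² (F(E) = E²*2 = 2*E²)
(-5*F(6) + o)*19 = (-10*6² + 10)*19 = (-10*36 + 10)*19 = (-5*72 + 10)*19 = (-360 + 10)*19 = -350*19 = -6650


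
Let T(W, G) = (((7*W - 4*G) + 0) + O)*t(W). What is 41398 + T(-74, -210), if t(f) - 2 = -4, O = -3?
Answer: 40760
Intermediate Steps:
t(f) = -2 (t(f) = 2 - 4 = -2)
T(W, G) = 6 - 14*W + 8*G (T(W, G) = (((7*W - 4*G) + 0) - 3)*(-2) = (((-4*G + 7*W) + 0) - 3)*(-2) = ((-4*G + 7*W) - 3)*(-2) = (-3 - 4*G + 7*W)*(-2) = 6 - 14*W + 8*G)
41398 + T(-74, -210) = 41398 + (6 - 14*(-74) + 8*(-210)) = 41398 + (6 + 1036 - 1680) = 41398 - 638 = 40760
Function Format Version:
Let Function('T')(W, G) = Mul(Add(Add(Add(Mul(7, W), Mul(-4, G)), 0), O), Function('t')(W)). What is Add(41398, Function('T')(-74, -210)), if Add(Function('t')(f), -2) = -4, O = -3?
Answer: 40760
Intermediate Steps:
Function('t')(f) = -2 (Function('t')(f) = Add(2, -4) = -2)
Function('T')(W, G) = Add(6, Mul(-14, W), Mul(8, G)) (Function('T')(W, G) = Mul(Add(Add(Add(Mul(7, W), Mul(-4, G)), 0), -3), -2) = Mul(Add(Add(Add(Mul(-4, G), Mul(7, W)), 0), -3), -2) = Mul(Add(Add(Mul(-4, G), Mul(7, W)), -3), -2) = Mul(Add(-3, Mul(-4, G), Mul(7, W)), -2) = Add(6, Mul(-14, W), Mul(8, G)))
Add(41398, Function('T')(-74, -210)) = Add(41398, Add(6, Mul(-14, -74), Mul(8, -210))) = Add(41398, Add(6, 1036, -1680)) = Add(41398, -638) = 40760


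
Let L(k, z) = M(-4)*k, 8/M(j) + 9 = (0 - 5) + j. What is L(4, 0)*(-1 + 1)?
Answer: 0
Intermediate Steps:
M(j) = 8/(-14 + j) (M(j) = 8/(-9 + ((0 - 5) + j)) = 8/(-9 + (-5 + j)) = 8/(-14 + j))
L(k, z) = -4*k/9 (L(k, z) = (8/(-14 - 4))*k = (8/(-18))*k = (8*(-1/18))*k = -4*k/9)
L(4, 0)*(-1 + 1) = (-4/9*4)*(-1 + 1) = -16/9*0 = 0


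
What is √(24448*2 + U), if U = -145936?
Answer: 4*I*√6065 ≈ 311.51*I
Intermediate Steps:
√(24448*2 + U) = √(24448*2 - 145936) = √(48896 - 145936) = √(-97040) = 4*I*√6065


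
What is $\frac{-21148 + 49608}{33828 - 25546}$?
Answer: $\frac{14230}{4141} \approx 3.4364$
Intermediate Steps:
$\frac{-21148 + 49608}{33828 - 25546} = \frac{28460}{8282} = 28460 \cdot \frac{1}{8282} = \frac{14230}{4141}$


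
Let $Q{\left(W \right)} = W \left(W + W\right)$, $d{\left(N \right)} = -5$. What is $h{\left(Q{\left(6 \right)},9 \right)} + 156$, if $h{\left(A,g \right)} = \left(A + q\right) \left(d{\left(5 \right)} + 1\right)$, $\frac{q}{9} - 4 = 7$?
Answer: $-528$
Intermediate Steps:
$q = 99$ ($q = 36 + 9 \cdot 7 = 36 + 63 = 99$)
$Q{\left(W \right)} = 2 W^{2}$ ($Q{\left(W \right)} = W 2 W = 2 W^{2}$)
$h{\left(A,g \right)} = -396 - 4 A$ ($h{\left(A,g \right)} = \left(A + 99\right) \left(-5 + 1\right) = \left(99 + A\right) \left(-4\right) = -396 - 4 A$)
$h{\left(Q{\left(6 \right)},9 \right)} + 156 = \left(-396 - 4 \cdot 2 \cdot 6^{2}\right) + 156 = \left(-396 - 4 \cdot 2 \cdot 36\right) + 156 = \left(-396 - 288\right) + 156 = -684 + 156 = -528$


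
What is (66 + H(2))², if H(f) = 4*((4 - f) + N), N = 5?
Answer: 8836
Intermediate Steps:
H(f) = 36 - 4*f (H(f) = 4*((4 - f) + 5) = 4*(9 - f) = 36 - 4*f)
(66 + H(2))² = (66 + (36 - 4*2))² = (66 + (36 - 8))² = (66 + 28)² = 94² = 8836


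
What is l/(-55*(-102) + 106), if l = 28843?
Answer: 28843/5716 ≈ 5.0460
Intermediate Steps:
l/(-55*(-102) + 106) = 28843/(-55*(-102) + 106) = 28843/(5610 + 106) = 28843/5716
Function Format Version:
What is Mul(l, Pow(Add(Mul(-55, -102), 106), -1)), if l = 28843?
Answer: Rational(28843, 5716) ≈ 5.0460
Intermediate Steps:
Mul(l, Pow(Add(Mul(-55, -102), 106), -1)) = Mul(28843, Pow(Add(Mul(-55, -102), 106), -1)) = Mul(28843, Pow(Add(5610, 106), -1)) = Mul(28843, Pow(5716, -1)) = Mul(28843, Rational(1, 5716)) = Rational(28843, 5716)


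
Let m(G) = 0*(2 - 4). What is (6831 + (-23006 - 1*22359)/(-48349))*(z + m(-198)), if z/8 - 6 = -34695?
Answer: -91667037868608/48349 ≈ -1.8959e+9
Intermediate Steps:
z = -277512 (z = 48 + 8*(-34695) = 48 - 277560 = -277512)
m(G) = 0 (m(G) = 0*(-2) = 0)
(6831 + (-23006 - 1*22359)/(-48349))*(z + m(-198)) = (6831 + (-23006 - 1*22359)/(-48349))*(-277512 + 0) = (6831 + (-23006 - 22359)*(-1/48349))*(-277512) = (6831 - 45365*(-1/48349))*(-277512) = (6831 + 45365/48349)*(-277512) = (330317384/48349)*(-277512) = -91667037868608/48349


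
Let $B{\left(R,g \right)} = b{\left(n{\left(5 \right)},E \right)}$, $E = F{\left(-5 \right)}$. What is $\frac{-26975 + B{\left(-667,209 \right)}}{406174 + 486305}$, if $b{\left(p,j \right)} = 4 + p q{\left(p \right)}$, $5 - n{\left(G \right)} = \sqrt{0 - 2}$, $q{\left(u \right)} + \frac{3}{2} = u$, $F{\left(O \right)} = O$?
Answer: $- \frac{53911}{1784958} - \frac{17 i \sqrt{2}}{1784958} \approx -0.030203 - 1.3469 \cdot 10^{-5} i$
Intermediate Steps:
$q{\left(u \right)} = - \frac{3}{2} + u$
$n{\left(G \right)} = 5 - i \sqrt{2}$ ($n{\left(G \right)} = 5 - \sqrt{0 - 2} = 5 - \sqrt{-2} = 5 - i \sqrt{2}$)
$E = -5$
$b{\left(p,j \right)} = 4 + p \left(- \frac{3}{2} + p\right)$
$B{\left(R,g \right)} = 4 + \frac{\left(5 - i \sqrt{2}\right) \left(7 - 2 i \sqrt{2}\right)}{2}$ ($B{\left(R,g \right)} = 4 + \frac{\left(5 - i \sqrt{2}\right) \left(-3 + 2 \left(5 - i \sqrt{2}\right)\right)}{2} = 4 + \frac{\left(5 - i \sqrt{2}\right) \left(-3 + \left(10 - 2 i \sqrt{2}\right)\right)}{2} = 4 + \frac{\left(5 - i \sqrt{2}\right) \left(7 - 2 i \sqrt{2}\right)}{2}$)
$\frac{-26975 + B{\left(-667,209 \right)}}{406174 + 486305} = \frac{-26975 + \left(\frac{39}{2} - \frac{17 i \sqrt{2}}{2}\right)}{406174 + 486305} = \frac{- \frac{53911}{2} - \frac{17 i \sqrt{2}}{2}}{892479} = \left(- \frac{53911}{2} - \frac{17 i \sqrt{2}}{2}\right) \frac{1}{892479} = - \frac{53911}{1784958} - \frac{17 i \sqrt{2}}{1784958}$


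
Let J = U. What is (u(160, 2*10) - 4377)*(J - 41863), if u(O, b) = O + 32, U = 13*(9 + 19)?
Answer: 173673315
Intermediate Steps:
U = 364 (U = 13*28 = 364)
J = 364
u(O, b) = 32 + O
(u(160, 2*10) - 4377)*(J - 41863) = ((32 + 160) - 4377)*(364 - 41863) = (192 - 4377)*(-41499) = -4185*(-41499) = 173673315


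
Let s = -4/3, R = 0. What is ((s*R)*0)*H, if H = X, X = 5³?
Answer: 0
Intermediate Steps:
X = 125
H = 125
s = -4/3 (s = -4*⅓ = -4/3 ≈ -1.3333)
((s*R)*0)*H = (-4/3*0*0)*125 = (0*0)*125 = 0*125 = 0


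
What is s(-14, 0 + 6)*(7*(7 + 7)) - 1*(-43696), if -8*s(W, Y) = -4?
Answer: 43745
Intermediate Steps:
s(W, Y) = 1/2 (s(W, Y) = -1/8*(-4) = 1/2)
s(-14, 0 + 6)*(7*(7 + 7)) - 1*(-43696) = (7*(7 + 7))/2 - 1*(-43696) = (7*14)/2 + 43696 = (1/2)*98 + 43696 = 49 + 43696 = 43745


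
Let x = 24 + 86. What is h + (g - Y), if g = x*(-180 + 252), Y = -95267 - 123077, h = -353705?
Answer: -127441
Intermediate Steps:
x = 110
Y = -218344
g = 7920 (g = 110*(-180 + 252) = 110*72 = 7920)
h + (g - Y) = -353705 + (7920 - 1*(-218344)) = -353705 + (7920 + 218344) = -353705 + 226264 = -127441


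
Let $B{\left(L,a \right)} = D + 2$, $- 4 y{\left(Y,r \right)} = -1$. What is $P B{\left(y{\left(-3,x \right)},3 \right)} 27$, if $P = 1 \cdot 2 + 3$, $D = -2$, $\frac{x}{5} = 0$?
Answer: $0$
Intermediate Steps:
$x = 0$ ($x = 5 \cdot 0 = 0$)
$y{\left(Y,r \right)} = \frac{1}{4}$ ($y{\left(Y,r \right)} = \left(- \frac{1}{4}\right) \left(-1\right) = \frac{1}{4}$)
$B{\left(L,a \right)} = 0$ ($B{\left(L,a \right)} = -2 + 2 = 0$)
$P = 5$ ($P = 2 + 3 = 5$)
$P B{\left(y{\left(-3,x \right)},3 \right)} 27 = 5 \cdot 0 \cdot 27 = 0 \cdot 27 = 0$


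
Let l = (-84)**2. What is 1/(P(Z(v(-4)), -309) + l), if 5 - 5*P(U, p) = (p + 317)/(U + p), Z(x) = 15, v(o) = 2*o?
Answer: 735/5186899 ≈ 0.00014170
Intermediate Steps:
l = 7056
P(U, p) = 1 - (317 + p)/(5*(U + p)) (P(U, p) = 1 - (p + 317)/(5*(U + p)) = 1 - (317 + p)/(5*(U + p)))
1/(P(Z(v(-4)), -309) + l) = 1/((-317/5 + 15 + (4/5)*(-309))/(15 - 309) + 7056) = 1/((-317/5 + 15 - 1236/5)/(-294) + 7056) = 1/(-1/294*(-1478/5) + 7056) = 1/(739/735 + 7056) = 1/(5186899/735) = 735/5186899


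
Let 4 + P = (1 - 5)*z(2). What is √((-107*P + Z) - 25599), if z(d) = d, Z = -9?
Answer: 2*I*√6081 ≈ 155.96*I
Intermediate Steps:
P = -12 (P = -4 + (1 - 5)*2 = -4 - 4*2 = -4 - 8 = -12)
√((-107*P + Z) - 25599) = √((-107*(-12) - 9) - 25599) = √((1284 - 9) - 25599) = √(1275 - 25599) = √(-24324) = 2*I*√6081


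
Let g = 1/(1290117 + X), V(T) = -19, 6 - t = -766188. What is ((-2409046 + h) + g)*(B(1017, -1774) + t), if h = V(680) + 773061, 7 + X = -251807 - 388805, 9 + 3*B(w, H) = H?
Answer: -2440535726954802809/1948494 ≈ -1.2525e+12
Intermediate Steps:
B(w, H) = -3 + H/3
t = 766194 (t = 6 - 1*(-766188) = 6 + 766188 = 766194)
X = -640619 (X = -7 + (-251807 - 388805) = -7 - 640612 = -640619)
g = 1/649498 (g = 1/(1290117 - 640619) = 1/649498 ≈ 1.5397e-6)
h = 773042 (h = -19 + 773061 = 773042)
((-2409046 + h) + g)*(B(1017, -1774) + t) = ((-2409046 + 773042) + 1/649498)*((-3 + (⅓)*(-1774)) + 766194) = (-1636004 + 1/649498)*((-3 - 1774/3) + 766194) = -1062581325991*(-1783/3 + 766194)/649498 = -1062581325991/649498*2296799/3 = -2440535726954802809/1948494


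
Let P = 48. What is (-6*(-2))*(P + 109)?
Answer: 1884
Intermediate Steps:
(-6*(-2))*(P + 109) = (-6*(-2))*(48 + 109) = 12*157 = 1884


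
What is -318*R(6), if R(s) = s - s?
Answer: 0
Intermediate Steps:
R(s) = 0
-318*R(6) = -318*0 = 0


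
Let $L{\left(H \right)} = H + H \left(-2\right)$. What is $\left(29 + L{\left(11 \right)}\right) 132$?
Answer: $2376$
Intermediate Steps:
$L{\left(H \right)} = - H$ ($L{\left(H \right)} = H - 2 H = - H$)
$\left(29 + L{\left(11 \right)}\right) 132 = \left(29 - 11\right) 132 = 18 \cdot 132 = 2376$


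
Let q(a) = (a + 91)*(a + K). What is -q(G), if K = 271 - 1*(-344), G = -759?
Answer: -96192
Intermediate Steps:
K = 615 (K = 271 + 344 = 615)
q(a) = (91 + a)*(615 + a) (q(a) = (a + 91)*(a + 615) = (91 + a)*(615 + a))
-q(G) = -(55965 + (-759)² + 706*(-759)) = -(55965 + 576081 - 535854) = -1*96192 = -96192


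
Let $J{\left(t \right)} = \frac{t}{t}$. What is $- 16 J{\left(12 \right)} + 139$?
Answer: $123$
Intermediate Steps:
$J{\left(t \right)} = 1$
$- 16 J{\left(12 \right)} + 139 = \left(-16\right) 1 + 139 = -16 + 139 = 123$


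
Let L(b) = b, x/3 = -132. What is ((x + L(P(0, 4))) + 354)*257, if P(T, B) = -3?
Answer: -11565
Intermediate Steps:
x = -396 (x = 3*(-132) = -396)
((x + L(P(0, 4))) + 354)*257 = ((-396 - 3) + 354)*257 = (-399 + 354)*257 = -45*257 = -11565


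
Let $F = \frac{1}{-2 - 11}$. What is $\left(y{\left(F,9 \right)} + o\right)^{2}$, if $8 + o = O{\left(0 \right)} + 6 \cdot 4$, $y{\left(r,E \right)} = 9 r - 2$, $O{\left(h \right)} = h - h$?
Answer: $\frac{29929}{169} \approx 177.09$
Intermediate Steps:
$O{\left(h \right)} = 0$
$F = - \frac{1}{13}$ ($F = \frac{1}{-13} = - \frac{1}{13} \approx -0.076923$)
$y{\left(r,E \right)} = -2 + 9 r$
$o = 16$ ($o = -8 + \left(0 + 6 \cdot 4\right) = -8 + \left(0 + 24\right) = -8 + 24 = 16$)
$\left(y{\left(F,9 \right)} + o\right)^{2} = \left(\left(-2 + 9 \left(- \frac{1}{13}\right)\right) + 16\right)^{2} = \left(\left(-2 - \frac{9}{13}\right) + 16\right)^{2} = \left(- \frac{35}{13} + 16\right)^{2} = \left(\frac{173}{13}\right)^{2} = \frac{29929}{169}$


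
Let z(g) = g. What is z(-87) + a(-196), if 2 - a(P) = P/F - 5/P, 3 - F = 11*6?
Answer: -155473/1764 ≈ -88.137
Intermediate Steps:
F = -63 (F = 3 - 11*6 = 3 - 1*66 = 3 - 66 = -63)
a(P) = 2 + 5/P + P/63 (a(P) = 2 - (P/(-63) - 5/P) = 2 - (P*(-1/63) - 5/P) = 2 - (-P/63 - 5/P) = 2 - (-5/P - P/63) = 2 + (5/P + P/63) = 2 + 5/P + P/63)
z(-87) + a(-196) = -87 + (2 + 5/(-196) + (1/63)*(-196)) = -87 + (2 + 5*(-1/196) - 28/9) = -87 + (2 - 5/196 - 28/9) = -87 - 2005/1764 = -155473/1764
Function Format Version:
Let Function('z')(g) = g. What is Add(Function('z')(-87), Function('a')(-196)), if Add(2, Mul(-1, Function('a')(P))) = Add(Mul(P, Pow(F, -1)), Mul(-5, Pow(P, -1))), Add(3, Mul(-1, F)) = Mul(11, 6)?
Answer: Rational(-155473, 1764) ≈ -88.137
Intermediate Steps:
F = -63 (F = Add(3, Mul(-1, Mul(11, 6))) = Add(3, Mul(-1, 66)) = Add(3, -66) = -63)
Function('a')(P) = Add(2, Mul(5, Pow(P, -1)), Mul(Rational(1, 63), P)) (Function('a')(P) = Add(2, Mul(-1, Add(Mul(P, Pow(-63, -1)), Mul(-5, Pow(P, -1))))) = Add(2, Mul(-1, Add(Mul(P, Rational(-1, 63)), Mul(-5, Pow(P, -1))))) = Add(2, Mul(-1, Add(Mul(Rational(-1, 63), P), Mul(-5, Pow(P, -1))))) = Add(2, Mul(-1, Add(Mul(-5, Pow(P, -1)), Mul(Rational(-1, 63), P)))) = Add(2, Add(Mul(5, Pow(P, -1)), Mul(Rational(1, 63), P))) = Add(2, Mul(5, Pow(P, -1)), Mul(Rational(1, 63), P)))
Add(Function('z')(-87), Function('a')(-196)) = Add(-87, Add(2, Mul(5, Pow(-196, -1)), Mul(Rational(1, 63), -196))) = Add(-87, Add(2, Mul(5, Rational(-1, 196)), Rational(-28, 9))) = Add(-87, Add(2, Rational(-5, 196), Rational(-28, 9))) = Add(-87, Rational(-2005, 1764)) = Rational(-155473, 1764)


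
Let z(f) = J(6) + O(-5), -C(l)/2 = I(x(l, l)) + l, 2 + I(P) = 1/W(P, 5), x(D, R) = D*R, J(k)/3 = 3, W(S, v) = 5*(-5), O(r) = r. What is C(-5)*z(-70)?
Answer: 1408/25 ≈ 56.320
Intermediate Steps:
W(S, v) = -25
J(k) = 9 (J(k) = 3*3 = 9)
I(P) = -51/25 (I(P) = -2 + 1/(-25) = -2 - 1/25 = -51/25)
C(l) = 102/25 - 2*l (C(l) = -2*(-51/25 + l) = 102/25 - 2*l)
z(f) = 4 (z(f) = 9 - 5 = 4)
C(-5)*z(-70) = (102/25 - 2*(-5))*4 = (102/25 + 10)*4 = (352/25)*4 = 1408/25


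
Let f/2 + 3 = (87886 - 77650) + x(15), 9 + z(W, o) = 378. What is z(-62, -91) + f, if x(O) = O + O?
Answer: 20895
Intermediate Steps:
z(W, o) = 369 (z(W, o) = -9 + 378 = 369)
x(O) = 2*O
f = 20526 (f = -6 + 2*((87886 - 77650) + 2*15) = -6 + 2*(10236 + 30) = -6 + 2*10266 = -6 + 20532 = 20526)
z(-62, -91) + f = 369 + 20526 = 20895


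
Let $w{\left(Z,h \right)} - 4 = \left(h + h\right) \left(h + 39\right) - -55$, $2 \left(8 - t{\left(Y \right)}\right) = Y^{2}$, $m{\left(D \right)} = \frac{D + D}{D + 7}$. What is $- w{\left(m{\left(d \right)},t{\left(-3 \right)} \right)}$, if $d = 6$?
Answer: $- \frac{713}{2} \approx -356.5$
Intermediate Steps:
$m{\left(D \right)} = \frac{2 D}{7 + D}$
$t{\left(Y \right)} = 8 - \frac{Y^{2}}{2}$
$w{\left(Z,h \right)} = 59 + 2 h \left(39 + h\right)$ ($w{\left(Z,h \right)} = 4 + \left(\left(h + h\right) \left(h + 39\right) - -55\right) = 4 + \left(2 h \left(39 + h\right) + 55\right) = 4 + \left(55 + 2 h \left(39 + h\right)\right) = 59 + 2 h \left(39 + h\right)$)
$- w{\left(m{\left(d \right)},t{\left(-3 \right)} \right)} = - (59 + 2 \left(8 - \frac{\left(-3\right)^{2}}{2}\right)^{2} + 78 \left(8 - \frac{\left(-3\right)^{2}}{2}\right)) = - (59 + 2 \left(8 - \frac{9}{2}\right)^{2} + 78 \left(8 - \frac{9}{2}\right)) = - (59 + 2 \left(\frac{7}{2}\right)^{2} + 78 \cdot \frac{7}{2}) = - (59 + 2 \cdot \frac{49}{4} + 273) = - (59 + \frac{49}{2} + 273) = \left(-1\right) \frac{713}{2} = - \frac{713}{2}$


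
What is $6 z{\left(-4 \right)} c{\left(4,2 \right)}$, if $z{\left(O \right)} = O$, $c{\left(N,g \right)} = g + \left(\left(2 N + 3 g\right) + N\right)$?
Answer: $-480$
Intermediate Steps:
$c{\left(N,g \right)} = 3 N + 4 g$ ($c{\left(N,g \right)} = g + \left(3 N + 3 g\right) = 3 N + 4 g$)
$6 z{\left(-4 \right)} c{\left(4,2 \right)} = 6 \left(-4\right) \left(3 \cdot 4 + 4 \cdot 2\right) = - 24 \left(12 + 8\right) = \left(-24\right) 20 = -480$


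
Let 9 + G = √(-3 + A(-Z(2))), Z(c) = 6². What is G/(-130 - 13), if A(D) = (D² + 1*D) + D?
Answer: 9/143 - √1221/143 ≈ -0.18142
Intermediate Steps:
Z(c) = 36
A(D) = D² + 2*D (A(D) = (D² + D) + D = (D + D²) + D = D² + 2*D)
G = -9 + √1221 (G = -9 + √(-3 + (-1*36)*(2 - 1*36)) = -9 + √(-3 - 36*(2 - 36)) = -9 + √(-3 - 36*(-34)) = -9 + √(-3 + 1224) = -9 + √1221 ≈ 25.943)
G/(-130 - 13) = (-9 + √1221)/(-130 - 13) = (-9 + √1221)/(-143) = -(-9 + √1221)/143 = 9/143 - √1221/143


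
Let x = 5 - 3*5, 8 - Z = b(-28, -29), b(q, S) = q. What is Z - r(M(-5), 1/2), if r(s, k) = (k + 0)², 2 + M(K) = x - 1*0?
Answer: 143/4 ≈ 35.750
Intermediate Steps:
Z = 36 (Z = 8 - 1*(-28) = 8 + 28 = 36)
x = -10 (x = 5 - 15 = -10)
M(K) = -12 (M(K) = -2 + (-10 - 1*0) = -2 + (-10 + 0) = -2 - 10 = -12)
r(s, k) = k²
Z - r(M(-5), 1/2) = 36 - (1/2)² = 36 - (½)² = 36 - 1*¼ = 36 - ¼ = 143/4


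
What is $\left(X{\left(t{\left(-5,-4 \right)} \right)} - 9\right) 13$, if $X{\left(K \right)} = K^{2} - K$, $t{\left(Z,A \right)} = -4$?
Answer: $143$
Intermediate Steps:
$\left(X{\left(t{\left(-5,-4 \right)} \right)} - 9\right) 13 = \left(- 4 \left(-1 - 4\right) - 9\right) 13 = \left(\left(-4\right) \left(-5\right) - 9\right) 13 = \left(20 - 9\right) 13 = 11 \cdot 13 = 143$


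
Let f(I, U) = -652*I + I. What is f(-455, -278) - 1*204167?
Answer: 92038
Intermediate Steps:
f(I, U) = -651*I
f(-455, -278) - 1*204167 = -651*(-455) - 1*204167 = 296205 - 204167 = 92038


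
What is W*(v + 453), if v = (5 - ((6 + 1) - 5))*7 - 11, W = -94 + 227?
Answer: 61579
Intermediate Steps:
W = 133
v = 10 (v = (5 - (7 - 5))*7 - 11 = (5 - 1*2)*7 - 11 = (5 - 2)*7 - 11 = 3*7 - 11 = 21 - 11 = 10)
W*(v + 453) = 133*(10 + 453) = 133*463 = 61579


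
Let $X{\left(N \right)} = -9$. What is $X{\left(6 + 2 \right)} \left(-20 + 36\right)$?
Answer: $-144$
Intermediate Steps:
$X{\left(6 + 2 \right)} \left(-20 + 36\right) = - 9 \left(-20 + 36\right) = \left(-9\right) 16 = -144$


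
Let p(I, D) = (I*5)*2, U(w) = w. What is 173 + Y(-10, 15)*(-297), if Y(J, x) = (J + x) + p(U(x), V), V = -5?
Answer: -45862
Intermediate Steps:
p(I, D) = 10*I (p(I, D) = (5*I)*2 = 10*I)
Y(J, x) = J + 11*x (Y(J, x) = (J + x) + 10*x = J + 11*x)
173 + Y(-10, 15)*(-297) = 173 + (-10 + 11*15)*(-297) = 173 + (-10 + 165)*(-297) = 173 + 155*(-297) = 173 - 46035 = -45862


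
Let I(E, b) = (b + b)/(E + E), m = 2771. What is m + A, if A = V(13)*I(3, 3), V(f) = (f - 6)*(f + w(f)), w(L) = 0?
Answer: 2862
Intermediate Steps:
I(E, b) = b/E (I(E, b) = (2*b)/((2*E)) = (2*b)*(1/(2*E)) = b/E)
V(f) = f*(-6 + f) (V(f) = (f - 6)*(f + 0) = (-6 + f)*f = f*(-6 + f))
A = 91 (A = (13*(-6 + 13))*(3/3) = (13*7)*(3*(⅓)) = 91*1 = 91)
m + A = 2771 + 91 = 2862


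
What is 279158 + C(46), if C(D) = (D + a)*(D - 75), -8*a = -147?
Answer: 2218329/8 ≈ 2.7729e+5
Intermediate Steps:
a = 147/8 (a = -⅛*(-147) = 147/8 ≈ 18.375)
C(D) = (-75 + D)*(147/8 + D) (C(D) = (D + 147/8)*(D - 75) = (147/8 + D)*(-75 + D) = (-75 + D)*(147/8 + D))
279158 + C(46) = 279158 + (-11025/8 + 46² - 453/8*46) = 279158 + (-11025/8 + 2116 - 10419/4) = 279158 - 14935/8 = 2218329/8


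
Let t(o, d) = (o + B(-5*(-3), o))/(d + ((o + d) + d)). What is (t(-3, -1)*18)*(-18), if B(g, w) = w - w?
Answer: -162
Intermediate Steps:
B(g, w) = 0
t(o, d) = o/(o + 3*d) (t(o, d) = (o + 0)/(d + ((o + d) + d)) = o/(d + ((d + o) + d)) = o/(d + (o + 2*d)) = o/(o + 3*d))
(t(-3, -1)*18)*(-18) = (-3/(-3 + 3*(-1))*18)*(-18) = (-3/(-3 - 3)*18)*(-18) = (-3/(-6)*18)*(-18) = (-3*(-⅙)*18)*(-18) = ((½)*18)*(-18) = 9*(-18) = -162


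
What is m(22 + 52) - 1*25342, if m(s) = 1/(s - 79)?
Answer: -126711/5 ≈ -25342.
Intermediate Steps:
m(s) = 1/(-79 + s)
m(22 + 52) - 1*25342 = 1/(-79 + (22 + 52)) - 1*25342 = 1/(-79 + 74) - 25342 = 1/(-5) - 25342 = -⅕ - 25342 = -126711/5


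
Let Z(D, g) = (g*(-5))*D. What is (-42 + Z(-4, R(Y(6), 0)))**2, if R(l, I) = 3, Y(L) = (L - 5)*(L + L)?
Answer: 324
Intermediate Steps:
Y(L) = 2*L*(-5 + L) (Y(L) = (-5 + L)*(2*L) = 2*L*(-5 + L))
Z(D, g) = -5*D*g (Z(D, g) = (-5*g)*D = -5*D*g)
(-42 + Z(-4, R(Y(6), 0)))**2 = (-42 - 5*(-4)*3)**2 = (-42 + 60)**2 = 18**2 = 324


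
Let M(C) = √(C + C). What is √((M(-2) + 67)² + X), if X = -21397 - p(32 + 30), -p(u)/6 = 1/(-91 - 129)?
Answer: √(-204635530 + 3242800*I)/110 ≈ 1.0304 + 130.05*I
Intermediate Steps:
M(C) = √2*√C (M(C) = √(2*C) = √2*√C)
p(u) = 3/110 (p(u) = -6/(-91 - 129) = -6/(-220) = -6*(-1/220) = 3/110)
X = -2353673/110 (X = -21397 - 1*3/110 = -21397 - 3/110 = -2353673/110 ≈ -21397.)
√((M(-2) + 67)² + X) = √((√2*√(-2) + 67)² - 2353673/110) = √((√2*(I*√2) + 67)² - 2353673/110) = √((2*I + 67)² - 2353673/110) = √((67 + 2*I)² - 2353673/110) = √(-2353673/110 + (67 + 2*I)²)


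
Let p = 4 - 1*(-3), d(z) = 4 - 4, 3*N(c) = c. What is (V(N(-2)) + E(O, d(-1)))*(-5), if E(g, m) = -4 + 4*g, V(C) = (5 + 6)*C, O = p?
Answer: -250/3 ≈ -83.333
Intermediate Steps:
N(c) = c/3
d(z) = 0
p = 7 (p = 4 + 3 = 7)
O = 7
V(C) = 11*C
(V(N(-2)) + E(O, d(-1)))*(-5) = (11*((⅓)*(-2)) + (-4 + 4*7))*(-5) = (11*(-⅔) + (-4 + 28))*(-5) = (-22/3 + 24)*(-5) = (50/3)*(-5) = -250/3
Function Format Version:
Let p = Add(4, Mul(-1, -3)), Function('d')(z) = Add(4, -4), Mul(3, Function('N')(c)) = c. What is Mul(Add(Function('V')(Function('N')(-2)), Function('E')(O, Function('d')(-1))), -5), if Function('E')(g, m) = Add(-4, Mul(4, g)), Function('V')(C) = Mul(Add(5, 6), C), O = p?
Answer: Rational(-250, 3) ≈ -83.333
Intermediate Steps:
Function('N')(c) = Mul(Rational(1, 3), c)
Function('d')(z) = 0
p = 7 (p = Add(4, 3) = 7)
O = 7
Function('V')(C) = Mul(11, C)
Mul(Add(Function('V')(Function('N')(-2)), Function('E')(O, Function('d')(-1))), -5) = Mul(Add(Mul(11, Mul(Rational(1, 3), -2)), Add(-4, Mul(4, 7))), -5) = Mul(Add(Mul(11, Rational(-2, 3)), Add(-4, 28)), -5) = Mul(Add(Rational(-22, 3), 24), -5) = Mul(Rational(50, 3), -5) = Rational(-250, 3)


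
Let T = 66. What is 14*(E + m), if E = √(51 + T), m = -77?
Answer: -1078 + 42*√13 ≈ -926.57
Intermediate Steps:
E = 3*√13 (E = √(51 + 66) = √117 = 3*√13 ≈ 10.817)
14*(E + m) = 14*(3*√13 - 77) = 14*(-77 + 3*√13) = -1078 + 42*√13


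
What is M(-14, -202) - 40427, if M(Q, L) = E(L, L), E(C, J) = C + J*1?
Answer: -40831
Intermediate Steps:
E(C, J) = C + J
M(Q, L) = 2*L (M(Q, L) = L + L = 2*L)
M(-14, -202) - 40427 = 2*(-202) - 40427 = -404 - 40427 = -40831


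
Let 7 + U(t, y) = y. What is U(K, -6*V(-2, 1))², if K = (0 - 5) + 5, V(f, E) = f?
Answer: 25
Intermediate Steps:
K = 0 (K = -5 + 5 = 0)
U(t, y) = -7 + y
U(K, -6*V(-2, 1))² = (-7 - 6*(-2))² = (-7 + 12)² = 5² = 25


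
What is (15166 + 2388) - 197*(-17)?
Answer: 20903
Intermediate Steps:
(15166 + 2388) - 197*(-17) = 17554 + 3349 = 20903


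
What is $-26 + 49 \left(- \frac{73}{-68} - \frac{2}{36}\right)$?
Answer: $\frac{14615}{612} \approx 23.881$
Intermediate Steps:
$-26 + 49 \left(- \frac{73}{-68} - \frac{2}{36}\right) = -26 + 49 \left(\left(-73\right) \left(- \frac{1}{68}\right) - \frac{1}{18}\right) = -26 + 49 \left(\frac{73}{68} - \frac{1}{18}\right) = -26 + 49 \cdot \frac{623}{612} = -26 + \frac{30527}{612} = \frac{14615}{612}$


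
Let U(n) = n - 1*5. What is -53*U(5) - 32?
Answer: -32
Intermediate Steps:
U(n) = -5 + n (U(n) = n - 5 = -5 + n)
-53*U(5) - 32 = -53*(-5 + 5) - 32 = -53*0 - 32 = 0 - 32 = -32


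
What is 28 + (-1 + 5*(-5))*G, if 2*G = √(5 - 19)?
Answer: 28 - 13*I*√14 ≈ 28.0 - 48.642*I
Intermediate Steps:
G = I*√14/2 (G = √(5 - 19)/2 = √(-14)/2 = (I*√14)/2 = I*√14/2 ≈ 1.8708*I)
28 + (-1 + 5*(-5))*G = 28 + (-1 + 5*(-5))*(I*√14/2) = 28 + (-1 - 25)*(I*√14/2) = 28 - 13*I*√14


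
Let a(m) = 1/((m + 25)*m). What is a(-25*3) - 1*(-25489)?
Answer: 95583751/3750 ≈ 25489.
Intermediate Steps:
a(m) = 1/(m*(25 + m)) (a(m) = 1/((25 + m)*m) = 1/(m*(25 + m)))
a(-25*3) - 1*(-25489) = 1/(((-25*3))*(25 - 25*3)) - 1*(-25489) = 1/((-75)*(25 - 75)) + 25489 = -1/75/(-50) + 25489 = -1/75*(-1/50) + 25489 = 1/3750 + 25489 = 95583751/3750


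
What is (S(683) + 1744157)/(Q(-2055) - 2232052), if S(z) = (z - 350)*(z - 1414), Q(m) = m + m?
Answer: -750367/1118081 ≈ -0.67112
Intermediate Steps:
Q(m) = 2*m
S(z) = (-1414 + z)*(-350 + z) (S(z) = (-350 + z)*(-1414 + z) = (-1414 + z)*(-350 + z))
(S(683) + 1744157)/(Q(-2055) - 2232052) = ((494900 + 683**2 - 1764*683) + 1744157)/(2*(-2055) - 2232052) = ((494900 + 466489 - 1204812) + 1744157)/(-4110 - 2232052) = (-243423 + 1744157)/(-2236162) = 1500734*(-1/2236162) = -750367/1118081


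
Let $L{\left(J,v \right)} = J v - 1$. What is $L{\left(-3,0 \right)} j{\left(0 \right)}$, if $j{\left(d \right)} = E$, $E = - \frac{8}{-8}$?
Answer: $-1$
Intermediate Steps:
$L{\left(J,v \right)} = -1 + J v$
$E = 1$ ($E = \left(-8\right) \left(- \frac{1}{8}\right) = 1$)
$j{\left(d \right)} = 1$
$L{\left(-3,0 \right)} j{\left(0 \right)} = \left(-1 - 0\right) 1 = \left(-1 + 0\right) 1 = \left(-1\right) 1 = -1$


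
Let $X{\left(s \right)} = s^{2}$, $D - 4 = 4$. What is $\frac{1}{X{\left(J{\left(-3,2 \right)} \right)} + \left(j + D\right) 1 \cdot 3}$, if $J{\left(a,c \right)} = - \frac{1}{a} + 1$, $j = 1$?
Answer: $\frac{9}{259} \approx 0.034749$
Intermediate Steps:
$D = 8$ ($D = 4 + 4 = 8$)
$J{\left(a,c \right)} = 1 - \frac{1}{a}$
$\frac{1}{X{\left(J{\left(-3,2 \right)} \right)} + \left(j + D\right) 1 \cdot 3} = \frac{1}{\left(\frac{-1 - 3}{-3}\right)^{2} + \left(1 + 8\right) 1 \cdot 3} = \frac{1}{\left(\left(- \frac{1}{3}\right) \left(-4\right)\right)^{2} + 9 \cdot 1 \cdot 3} = \frac{1}{\left(\frac{4}{3}\right)^{2} + 9 \cdot 3} = \frac{1}{\frac{16}{9} + 27} = \frac{1}{\frac{259}{9}} = \frac{9}{259}$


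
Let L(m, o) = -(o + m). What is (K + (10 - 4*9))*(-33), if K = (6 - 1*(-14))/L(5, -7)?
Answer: 528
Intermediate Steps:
L(m, o) = -m - o (L(m, o) = -(m + o) = -m - o)
K = 10 (K = (6 - 1*(-14))/(-1*5 - 1*(-7)) = (6 + 14)/(-5 + 7) = 20/2 = 20*(1/2) = 10)
(K + (10 - 4*9))*(-33) = (10 + (10 - 4*9))*(-33) = (10 + (10 - 36))*(-33) = (10 - 26)*(-33) = -16*(-33) = 528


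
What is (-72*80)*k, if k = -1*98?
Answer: 564480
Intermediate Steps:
k = -98
(-72*80)*k = -72*80*(-98) = -5760*(-98) = 564480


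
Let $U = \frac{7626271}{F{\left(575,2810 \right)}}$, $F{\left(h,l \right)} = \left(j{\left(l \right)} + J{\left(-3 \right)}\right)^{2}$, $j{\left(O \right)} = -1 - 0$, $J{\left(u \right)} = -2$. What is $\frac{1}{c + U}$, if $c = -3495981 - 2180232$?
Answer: $- \frac{9}{43459646} \approx -2.0709 \cdot 10^{-7}$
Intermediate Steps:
$j{\left(O \right)} = -1$ ($j{\left(O \right)} = -1 + 0 = -1$)
$F{\left(h,l \right)} = 9$ ($F{\left(h,l \right)} = \left(-1 - 2\right)^{2} = \left(-3\right)^{2} = 9$)
$U = \frac{7626271}{9} \approx 8.4736 \cdot 10^{5}$
$c = -5676213$ ($c = -3495981 - 2180232 = -5676213$)
$\frac{1}{c + U} = \frac{1}{-5676213 + \frac{7626271}{9}} = \frac{1}{- \frac{43459646}{9}} = - \frac{9}{43459646}$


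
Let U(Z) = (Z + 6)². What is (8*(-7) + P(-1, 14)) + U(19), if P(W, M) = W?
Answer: 568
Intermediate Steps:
U(Z) = (6 + Z)²
(8*(-7) + P(-1, 14)) + U(19) = (8*(-7) - 1) + (6 + 19)² = (-56 - 1) + 25² = -57 + 625 = 568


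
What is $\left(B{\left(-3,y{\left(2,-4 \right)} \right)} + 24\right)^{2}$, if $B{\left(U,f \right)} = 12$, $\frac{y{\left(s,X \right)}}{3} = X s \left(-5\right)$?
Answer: $1296$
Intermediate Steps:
$y{\left(s,X \right)} = - 15 X s$ ($y{\left(s,X \right)} = 3 X s \left(-5\right) = 3 \left(- 5 X s\right) = - 15 X s$)
$\left(B{\left(-3,y{\left(2,-4 \right)} \right)} + 24\right)^{2} = \left(12 + 24\right)^{2} = 36^{2} = 1296$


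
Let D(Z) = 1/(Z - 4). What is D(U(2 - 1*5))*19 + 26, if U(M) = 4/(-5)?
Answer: 529/24 ≈ 22.042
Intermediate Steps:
U(M) = -4/5 (U(M) = 4*(-1/5) = -4/5)
D(Z) = 1/(-4 + Z)
D(U(2 - 1*5))*19 + 26 = 19/(-4 - 4/5) + 26 = 19/(-24/5) + 26 = -5/24*19 + 26 = -95/24 + 26 = 529/24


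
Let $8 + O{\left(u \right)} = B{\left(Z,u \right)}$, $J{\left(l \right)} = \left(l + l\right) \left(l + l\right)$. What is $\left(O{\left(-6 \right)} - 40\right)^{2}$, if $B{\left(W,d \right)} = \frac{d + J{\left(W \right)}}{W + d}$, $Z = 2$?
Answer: $\frac{10201}{4} \approx 2550.3$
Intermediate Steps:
$J{\left(l \right)} = 4 l^{2}$ ($J{\left(l \right)} = 2 l 2 l = 4 l^{2}$)
$B{\left(W,d \right)} = \frac{d + 4 W^{2}}{W + d}$
$O{\left(u \right)} = -8 + \frac{16 + u}{2 + u}$ ($O{\left(u \right)} = -8 + \frac{u + 4 \cdot 2^{2}}{2 + u} = -8 + \frac{u + 4 \cdot 4}{2 + u} = -8 + \frac{u + 16}{2 + u} = -8 + \frac{16 + u}{2 + u}$)
$\left(O{\left(-6 \right)} - 40\right)^{2} = \left(\left(-7\right) \left(-6\right) \frac{1}{2 - 6} - 40\right)^{2} = \left(\left(-7\right) \left(-6\right) \frac{1}{-4} - 40\right)^{2} = \left(\left(-7\right) \left(-6\right) \left(- \frac{1}{4}\right) - 40\right)^{2} = \left(- \frac{21}{2} - 40\right)^{2} = \left(- \frac{101}{2}\right)^{2} = \frac{10201}{4}$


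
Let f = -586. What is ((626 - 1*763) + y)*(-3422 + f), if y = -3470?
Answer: 14456856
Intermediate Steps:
((626 - 1*763) + y)*(-3422 + f) = ((626 - 1*763) - 3470)*(-3422 - 586) = ((626 - 763) - 3470)*(-4008) = (-137 - 3470)*(-4008) = -3607*(-4008) = 14456856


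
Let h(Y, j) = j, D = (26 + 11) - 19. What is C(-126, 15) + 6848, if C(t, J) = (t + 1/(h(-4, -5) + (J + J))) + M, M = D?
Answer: 168501/25 ≈ 6740.0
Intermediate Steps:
D = 18 (D = 37 - 19 = 18)
M = 18
C(t, J) = 18 + t + 1/(-5 + 2*J) (C(t, J) = (t + 1/(-5 + (J + J))) + 18 = (t + 1/(-5 + 2*J)) + 18 = 18 + t + 1/(-5 + 2*J))
C(-126, 15) + 6848 = (-89 - 5*(-126) + 36*15 + 2*15*(-126))/(-5 + 2*15) + 6848 = (-89 + 630 + 540 - 3780)/(-5 + 30) + 6848 = -2699/25 + 6848 = 168501/25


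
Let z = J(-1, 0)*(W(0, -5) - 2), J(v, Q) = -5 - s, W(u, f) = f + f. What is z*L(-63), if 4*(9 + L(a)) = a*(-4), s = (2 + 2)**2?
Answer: 13608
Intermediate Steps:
W(u, f) = 2*f
s = 16 (s = 4**2 = 16)
L(a) = -9 - a (L(a) = -9 + (a*(-4))/4 = -9 + (-4*a)/4 = -9 - a)
J(v, Q) = -21 (J(v, Q) = -5 - 1*16 = -5 - 16 = -21)
z = 252 (z = -21*(2*(-5) - 2) = -21*(-10 - 2) = -21*(-12) = 252)
z*L(-63) = 252*(-9 - 1*(-63)) = 252*(-9 + 63) = 252*54 = 13608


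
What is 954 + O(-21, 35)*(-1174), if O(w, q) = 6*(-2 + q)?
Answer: -231498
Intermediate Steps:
O(w, q) = -12 + 6*q
954 + O(-21, 35)*(-1174) = 954 + (-12 + 6*35)*(-1174) = 954 + (-12 + 210)*(-1174) = 954 + 198*(-1174) = 954 - 232452 = -231498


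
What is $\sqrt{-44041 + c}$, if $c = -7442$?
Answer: $131 i \sqrt{3} \approx 226.9 i$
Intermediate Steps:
$\sqrt{-44041 + c} = \sqrt{-44041 - 7442} = \sqrt{-51483} = 131 i \sqrt{3}$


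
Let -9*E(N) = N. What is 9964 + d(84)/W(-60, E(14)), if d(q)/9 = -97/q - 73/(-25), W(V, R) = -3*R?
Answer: 97680563/9800 ≈ 9967.4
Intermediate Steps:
E(N) = -N/9
d(q) = 657/25 - 873/q (d(q) = 9*(-97/q - 73/(-25)) = 9*(-97/q - 73*(-1/25)) = 9*(-97/q + 73/25) = 9*(73/25 - 97/q) = 657/25 - 873/q)
9964 + d(84)/W(-60, E(14)) = 9964 + (657/25 - 873/84)/((-(-1)*14/3)) = 9964 + (657/25 - 873*1/84)/((-3*(-14/9))) = 9964 + (657/25 - 291/28)/(14/3) = 9964 + (11121/700)*(3/14) = 9964 + 33363/9800 = 97680563/9800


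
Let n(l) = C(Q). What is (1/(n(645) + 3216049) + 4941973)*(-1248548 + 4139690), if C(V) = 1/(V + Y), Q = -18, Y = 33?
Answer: 344630508324404368653/24120368 ≈ 1.4288e+13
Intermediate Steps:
C(V) = 1/(33 + V) (C(V) = 1/(V + 33) = 1/(33 + V))
n(l) = 1/15 (n(l) = 1/(33 - 18) = 1/15)
(1/(n(645) + 3216049) + 4941973)*(-1248548 + 4139690) = (1/(1/15 + 3216049) + 4941973)*(-1248548 + 4139690) = (1/(48240736/15) + 4941973)*2891142 = (15/48240736 + 4941973)*2891142 = (238404414812143/48240736)*2891142 = 344630508324404368653/24120368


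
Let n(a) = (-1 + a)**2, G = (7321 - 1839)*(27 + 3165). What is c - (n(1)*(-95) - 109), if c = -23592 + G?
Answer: 17475061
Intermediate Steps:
G = 17498544 (G = 5482*3192 = 17498544)
c = 17474952 (c = -23592 + 17498544 = 17474952)
c - (n(1)*(-95) - 109) = 17474952 - ((-1 + 1)**2*(-95) - 109) = 17474952 - (0**2*(-95) - 109) = 17474952 - (0*(-95) - 109) = 17474952 - (0 - 109) = 17474952 - 1*(-109) = 17474952 + 109 = 17475061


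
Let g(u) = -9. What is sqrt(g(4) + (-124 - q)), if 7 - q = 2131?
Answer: sqrt(1991) ≈ 44.621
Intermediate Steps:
q = -2124 (q = 7 - 1*2131 = 7 - 2131 = -2124)
sqrt(g(4) + (-124 - q)) = sqrt(-9 + (-124 - 1*(-2124))) = sqrt(-9 + (-124 + 2124)) = sqrt(-9 + 2000) = sqrt(1991)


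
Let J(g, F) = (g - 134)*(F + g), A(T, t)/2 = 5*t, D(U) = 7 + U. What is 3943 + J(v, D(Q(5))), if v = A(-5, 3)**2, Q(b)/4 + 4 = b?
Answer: 701769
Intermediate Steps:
Q(b) = -16 + 4*b
A(T, t) = 10*t (A(T, t) = 2*(5*t) = 10*t)
v = 900 (v = (10*3)**2 = 30**2 = 900)
J(g, F) = (-134 + g)*(F + g)
3943 + J(v, D(Q(5))) = 3943 + (900**2 - 134*(7 + (-16 + 4*5)) - 134*900 + (7 + (-16 + 4*5))*900) = 3943 + (810000 - 134*(7 + (-16 + 20)) - 120600 + (7 + (-16 + 20))*900) = 3943 + (810000 - 134*(7 + 4) - 120600 + (7 + 4)*900) = 3943 + (810000 - 134*11 - 120600 + 11*900) = 3943 + (810000 - 1474 - 120600 + 9900) = 3943 + 697826 = 701769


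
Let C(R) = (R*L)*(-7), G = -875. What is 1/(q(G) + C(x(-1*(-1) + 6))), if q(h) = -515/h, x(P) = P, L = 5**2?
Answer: -175/214272 ≈ -0.00081672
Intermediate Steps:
L = 25
C(R) = -175*R (C(R) = (R*25)*(-7) = (25*R)*(-7) = -175*R)
1/(q(G) + C(x(-1*(-1) + 6))) = 1/(-515/(-875) - 175*(-1*(-1) + 6)) = 1/(-515*(-1/875) - 175*(1 + 6)) = 1/(103/175 - 175*7) = 1/(103/175 - 1225) = 1/(-214272/175) = -175/214272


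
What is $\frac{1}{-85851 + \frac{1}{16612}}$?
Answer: $- \frac{16612}{1426156811} \approx -1.1648 \cdot 10^{-5}$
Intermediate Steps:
$\frac{1}{-85851 + \frac{1}{16612}} = \frac{1}{- \frac{1426156811}{16612}} = - \frac{16612}{1426156811}$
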